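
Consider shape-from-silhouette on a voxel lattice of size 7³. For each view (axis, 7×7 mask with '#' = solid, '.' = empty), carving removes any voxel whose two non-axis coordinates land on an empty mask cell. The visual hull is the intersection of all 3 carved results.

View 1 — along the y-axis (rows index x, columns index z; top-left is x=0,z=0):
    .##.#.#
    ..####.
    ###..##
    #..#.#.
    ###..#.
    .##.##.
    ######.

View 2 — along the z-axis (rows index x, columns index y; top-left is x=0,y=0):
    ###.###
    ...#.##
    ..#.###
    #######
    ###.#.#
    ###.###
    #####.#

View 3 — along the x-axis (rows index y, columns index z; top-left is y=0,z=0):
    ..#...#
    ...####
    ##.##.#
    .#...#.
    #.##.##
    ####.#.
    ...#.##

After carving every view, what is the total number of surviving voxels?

|visual hull| = 79

start: 7×7×7 = 343 voxels
[1] y-view keeps 30 columns → grid now 210
[2] z-view keeps 37 columns → grid now 157
[3] x-view keeps 26 columns → grid now 79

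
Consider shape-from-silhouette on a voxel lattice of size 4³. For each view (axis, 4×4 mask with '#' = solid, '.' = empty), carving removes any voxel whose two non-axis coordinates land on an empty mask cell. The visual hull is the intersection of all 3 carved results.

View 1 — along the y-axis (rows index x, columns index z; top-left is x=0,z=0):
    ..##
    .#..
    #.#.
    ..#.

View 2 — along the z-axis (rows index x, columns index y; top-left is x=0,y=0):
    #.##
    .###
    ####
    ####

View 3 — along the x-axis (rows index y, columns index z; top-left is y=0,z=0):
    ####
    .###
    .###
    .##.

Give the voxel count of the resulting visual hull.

|visual hull| = 17

before carving: 64 voxels (4×4×4)
  1. axis=1 (XZ plane), |mask|=6  ⇒  voxels=24
  2. axis=2 (XY plane), |mask|=14  ⇒  voxels=21
  3. axis=0 (YZ plane), |mask|=12  ⇒  voxels=17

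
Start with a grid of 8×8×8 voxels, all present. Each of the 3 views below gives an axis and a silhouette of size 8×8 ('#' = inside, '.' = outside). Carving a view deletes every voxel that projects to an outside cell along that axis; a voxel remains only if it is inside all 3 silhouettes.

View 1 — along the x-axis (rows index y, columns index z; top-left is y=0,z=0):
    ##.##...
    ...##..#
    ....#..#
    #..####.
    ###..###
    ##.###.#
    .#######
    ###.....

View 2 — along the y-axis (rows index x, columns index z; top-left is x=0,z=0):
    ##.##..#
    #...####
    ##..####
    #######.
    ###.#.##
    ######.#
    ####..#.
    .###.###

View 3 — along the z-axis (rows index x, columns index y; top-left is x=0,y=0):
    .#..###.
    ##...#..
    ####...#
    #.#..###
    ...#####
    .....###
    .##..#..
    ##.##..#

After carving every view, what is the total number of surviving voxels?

full grid |V| = 512
V1 x: intersect with YZ mask (36 set) -- 288 left
V2 y: intersect with XZ mask (47 set) -- 214 left
V3 z: intersect with XY mask (33 set) -- 108 left

108 voxels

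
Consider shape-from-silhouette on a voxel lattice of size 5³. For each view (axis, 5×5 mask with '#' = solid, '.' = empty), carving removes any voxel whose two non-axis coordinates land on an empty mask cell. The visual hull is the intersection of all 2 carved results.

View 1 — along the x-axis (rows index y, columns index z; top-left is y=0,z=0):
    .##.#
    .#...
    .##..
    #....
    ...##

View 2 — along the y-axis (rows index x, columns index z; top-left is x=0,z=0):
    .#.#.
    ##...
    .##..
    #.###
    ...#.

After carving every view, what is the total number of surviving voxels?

voxel count = 20

initial block: 5^3 = 125
V1 x: intersect with YZ mask (9 set) -- 45 left
V2 y: intersect with XZ mask (11 set) -- 20 left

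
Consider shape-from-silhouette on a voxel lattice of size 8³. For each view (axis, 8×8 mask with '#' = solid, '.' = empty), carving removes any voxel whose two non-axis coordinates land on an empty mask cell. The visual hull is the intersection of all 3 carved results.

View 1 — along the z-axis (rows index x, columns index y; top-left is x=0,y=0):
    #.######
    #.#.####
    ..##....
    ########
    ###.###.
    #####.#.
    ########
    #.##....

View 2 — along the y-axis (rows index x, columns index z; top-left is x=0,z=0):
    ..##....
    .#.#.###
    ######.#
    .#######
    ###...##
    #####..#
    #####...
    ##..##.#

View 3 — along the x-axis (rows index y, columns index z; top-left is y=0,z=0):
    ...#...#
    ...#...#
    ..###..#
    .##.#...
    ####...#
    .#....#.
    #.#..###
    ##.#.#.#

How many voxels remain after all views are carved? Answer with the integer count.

112 voxels

full grid |V| = 512
carve view 1 (along z, XY-mask fill 46/64): 368 voxels remain
carve view 2 (along y, XZ-mask fill 42/64): 235 voxels remain
carve view 3 (along x, YZ-mask fill 28/64): 112 voxels remain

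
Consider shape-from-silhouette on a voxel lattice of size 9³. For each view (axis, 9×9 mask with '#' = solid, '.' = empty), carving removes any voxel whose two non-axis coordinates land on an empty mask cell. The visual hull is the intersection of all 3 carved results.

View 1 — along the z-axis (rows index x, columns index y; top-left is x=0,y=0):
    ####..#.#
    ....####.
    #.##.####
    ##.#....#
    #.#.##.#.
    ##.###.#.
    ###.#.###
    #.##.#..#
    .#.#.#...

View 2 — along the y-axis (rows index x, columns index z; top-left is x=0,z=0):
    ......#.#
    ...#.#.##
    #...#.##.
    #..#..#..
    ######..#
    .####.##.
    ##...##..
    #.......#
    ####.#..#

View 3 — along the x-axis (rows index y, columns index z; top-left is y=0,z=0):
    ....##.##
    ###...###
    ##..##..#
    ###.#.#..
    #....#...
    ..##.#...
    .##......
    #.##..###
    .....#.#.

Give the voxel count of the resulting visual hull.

voxel count = 86

full grid |V| = 729
carve view 1 (along z, XY-mask fill 47/81): 423 voxels remain
carve view 2 (along y, XZ-mask fill 38/81): 195 voxels remain
carve view 3 (along x, YZ-mask fill 35/81): 86 voxels remain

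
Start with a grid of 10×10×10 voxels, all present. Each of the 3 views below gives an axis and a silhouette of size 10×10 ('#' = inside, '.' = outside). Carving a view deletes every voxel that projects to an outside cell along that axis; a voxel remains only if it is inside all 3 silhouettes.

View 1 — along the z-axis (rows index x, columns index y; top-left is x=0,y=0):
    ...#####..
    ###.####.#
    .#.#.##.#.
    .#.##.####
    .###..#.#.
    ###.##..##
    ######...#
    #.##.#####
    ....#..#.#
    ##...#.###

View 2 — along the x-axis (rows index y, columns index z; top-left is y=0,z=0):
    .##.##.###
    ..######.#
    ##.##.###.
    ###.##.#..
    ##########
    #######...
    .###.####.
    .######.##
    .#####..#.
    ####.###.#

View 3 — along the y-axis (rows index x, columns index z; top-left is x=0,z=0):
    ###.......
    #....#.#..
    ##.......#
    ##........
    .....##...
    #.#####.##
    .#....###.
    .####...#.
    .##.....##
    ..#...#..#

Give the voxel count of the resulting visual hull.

171 voxels

start: 10×10×10 = 1000 voxels
[1] z-view keeps 61 columns → grid now 610
[2] x-view keeps 73 columns → grid now 446
[3] y-view keeps 37 columns → grid now 171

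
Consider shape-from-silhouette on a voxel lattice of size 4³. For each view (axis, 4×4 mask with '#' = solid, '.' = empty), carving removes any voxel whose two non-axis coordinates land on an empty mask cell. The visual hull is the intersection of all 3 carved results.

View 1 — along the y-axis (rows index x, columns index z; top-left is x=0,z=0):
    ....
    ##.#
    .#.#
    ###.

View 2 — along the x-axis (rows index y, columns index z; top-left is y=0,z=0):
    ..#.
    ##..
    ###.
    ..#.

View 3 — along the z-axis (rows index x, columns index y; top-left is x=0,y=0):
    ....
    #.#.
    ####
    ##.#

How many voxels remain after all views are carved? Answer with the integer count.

8 voxels

before carving: 64 voxels (4×4×4)
after view 1 [y-axis, 8 of 16 cells solid] → remaining = 32
after view 2 [x-axis, 7 of 16 cells solid] → remaining = 13
after view 3 [z-axis, 9 of 16 cells solid] → remaining = 8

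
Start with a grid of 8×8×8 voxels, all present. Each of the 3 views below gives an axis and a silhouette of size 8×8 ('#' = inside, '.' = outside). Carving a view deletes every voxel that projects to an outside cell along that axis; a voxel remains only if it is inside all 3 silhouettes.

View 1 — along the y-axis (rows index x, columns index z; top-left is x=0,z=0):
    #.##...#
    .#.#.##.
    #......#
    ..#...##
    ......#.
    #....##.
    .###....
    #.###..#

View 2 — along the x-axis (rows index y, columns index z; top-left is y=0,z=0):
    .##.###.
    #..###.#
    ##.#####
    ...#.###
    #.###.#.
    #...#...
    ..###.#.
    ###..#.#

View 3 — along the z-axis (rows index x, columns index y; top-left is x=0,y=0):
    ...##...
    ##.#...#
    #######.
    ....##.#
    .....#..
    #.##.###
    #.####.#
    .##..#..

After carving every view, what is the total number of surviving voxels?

initial block: 8^3 = 512
step 1: project along y, AND mask (25/64) → |grid| = 200
step 2: project along x, AND mask (37/64) → |grid| = 114
step 3: project along z, AND mask (32/64) → |grid| = 56

voxel count = 56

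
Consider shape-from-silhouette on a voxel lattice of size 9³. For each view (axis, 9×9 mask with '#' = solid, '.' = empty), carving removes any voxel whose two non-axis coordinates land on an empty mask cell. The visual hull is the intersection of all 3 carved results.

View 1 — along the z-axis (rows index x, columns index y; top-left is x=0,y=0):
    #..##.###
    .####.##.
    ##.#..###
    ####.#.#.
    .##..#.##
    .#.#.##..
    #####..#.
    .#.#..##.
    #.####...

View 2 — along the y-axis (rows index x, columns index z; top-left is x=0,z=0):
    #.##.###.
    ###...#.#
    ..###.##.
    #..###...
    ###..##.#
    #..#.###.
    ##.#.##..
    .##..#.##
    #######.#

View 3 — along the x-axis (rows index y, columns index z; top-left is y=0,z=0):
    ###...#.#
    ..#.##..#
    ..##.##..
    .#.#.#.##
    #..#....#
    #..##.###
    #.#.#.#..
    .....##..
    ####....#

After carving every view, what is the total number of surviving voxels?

|visual hull| = 120

initial block: 9^3 = 729
V1 z: intersect with XY mask (48 set) -- 432 left
V2 y: intersect with XZ mask (49 set) -- 260 left
V3 x: intersect with YZ mask (38 set) -- 120 left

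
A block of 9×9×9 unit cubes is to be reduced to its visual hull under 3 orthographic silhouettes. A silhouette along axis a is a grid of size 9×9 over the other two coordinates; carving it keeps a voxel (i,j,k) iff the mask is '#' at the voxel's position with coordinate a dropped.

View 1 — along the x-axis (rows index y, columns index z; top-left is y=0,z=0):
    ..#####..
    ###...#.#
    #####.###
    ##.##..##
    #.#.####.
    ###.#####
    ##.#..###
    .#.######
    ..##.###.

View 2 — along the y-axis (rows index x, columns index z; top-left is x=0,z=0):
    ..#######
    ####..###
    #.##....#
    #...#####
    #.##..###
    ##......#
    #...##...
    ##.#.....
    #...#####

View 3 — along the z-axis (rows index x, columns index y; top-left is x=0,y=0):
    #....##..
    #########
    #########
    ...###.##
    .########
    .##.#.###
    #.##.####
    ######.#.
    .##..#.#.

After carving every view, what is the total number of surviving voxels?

voxel count = 201

start: 9×9×9 = 729 voxels
carve view 1 (along x, YZ-mask fill 56/81): 504 voxels remain
carve view 2 (along y, XZ-mask fill 45/81): 281 voxels remain
carve view 3 (along z, XY-mask fill 58/81): 201 voxels remain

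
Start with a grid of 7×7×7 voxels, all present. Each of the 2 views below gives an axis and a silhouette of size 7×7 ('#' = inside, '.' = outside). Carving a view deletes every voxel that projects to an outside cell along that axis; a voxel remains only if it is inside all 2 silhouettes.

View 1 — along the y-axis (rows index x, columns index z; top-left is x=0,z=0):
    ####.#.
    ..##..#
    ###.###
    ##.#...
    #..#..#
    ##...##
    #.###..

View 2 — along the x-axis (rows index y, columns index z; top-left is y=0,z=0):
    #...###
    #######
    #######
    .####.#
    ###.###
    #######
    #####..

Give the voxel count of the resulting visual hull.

|visual hull| = 162

before carving: 343 voxels (7×7×7)
step 1: project along y, AND mask (28/49) → |grid| = 196
step 2: project along x, AND mask (41/49) → |grid| = 162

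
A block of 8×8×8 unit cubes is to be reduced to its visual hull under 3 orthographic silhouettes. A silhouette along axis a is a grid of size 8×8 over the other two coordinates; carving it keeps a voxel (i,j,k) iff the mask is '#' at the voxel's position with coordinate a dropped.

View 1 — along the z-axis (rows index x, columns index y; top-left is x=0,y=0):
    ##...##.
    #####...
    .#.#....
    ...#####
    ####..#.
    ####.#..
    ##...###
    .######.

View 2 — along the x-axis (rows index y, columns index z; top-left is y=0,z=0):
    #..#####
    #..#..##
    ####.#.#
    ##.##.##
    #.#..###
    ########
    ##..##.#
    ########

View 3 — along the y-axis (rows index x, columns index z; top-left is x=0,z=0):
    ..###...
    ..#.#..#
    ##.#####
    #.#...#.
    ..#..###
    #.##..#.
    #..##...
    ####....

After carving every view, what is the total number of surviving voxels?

96 voxels

full grid |V| = 512
[1] z-view keeps 37 columns → grid now 296
[2] x-view keeps 48 columns → grid now 214
[3] y-view keeps 31 columns → grid now 96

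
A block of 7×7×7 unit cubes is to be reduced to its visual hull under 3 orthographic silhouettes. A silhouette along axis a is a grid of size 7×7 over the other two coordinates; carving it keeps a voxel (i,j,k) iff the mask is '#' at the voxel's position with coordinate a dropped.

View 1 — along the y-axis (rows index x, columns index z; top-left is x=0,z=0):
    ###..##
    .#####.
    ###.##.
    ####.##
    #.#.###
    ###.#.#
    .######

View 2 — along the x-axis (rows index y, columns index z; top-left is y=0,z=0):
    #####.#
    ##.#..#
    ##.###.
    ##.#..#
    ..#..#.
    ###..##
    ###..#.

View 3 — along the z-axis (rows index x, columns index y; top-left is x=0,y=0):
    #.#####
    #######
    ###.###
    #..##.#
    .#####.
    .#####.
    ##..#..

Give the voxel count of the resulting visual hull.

remaining voxels: 113

initial block: 7^3 = 343
  1. axis=1 (XZ plane), |mask|=37  ⇒  voxels=259
  2. axis=0 (YZ plane), |mask|=30  ⇒  voxels=160
  3. axis=2 (XY plane), |mask|=36  ⇒  voxels=113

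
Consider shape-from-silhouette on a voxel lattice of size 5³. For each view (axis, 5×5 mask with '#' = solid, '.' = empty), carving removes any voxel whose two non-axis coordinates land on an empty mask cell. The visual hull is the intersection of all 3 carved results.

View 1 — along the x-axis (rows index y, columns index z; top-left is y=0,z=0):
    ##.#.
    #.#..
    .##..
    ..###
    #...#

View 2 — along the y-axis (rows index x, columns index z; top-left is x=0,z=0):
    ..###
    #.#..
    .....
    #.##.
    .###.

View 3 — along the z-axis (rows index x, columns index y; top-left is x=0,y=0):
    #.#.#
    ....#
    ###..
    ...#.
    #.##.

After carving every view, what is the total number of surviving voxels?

remaining voxels: 12

full grid |V| = 125
step 1: project along x, AND mask (12/25) → |grid| = 60
step 2: project along y, AND mask (11/25) → |grid| = 28
step 3: project along z, AND mask (11/25) → |grid| = 12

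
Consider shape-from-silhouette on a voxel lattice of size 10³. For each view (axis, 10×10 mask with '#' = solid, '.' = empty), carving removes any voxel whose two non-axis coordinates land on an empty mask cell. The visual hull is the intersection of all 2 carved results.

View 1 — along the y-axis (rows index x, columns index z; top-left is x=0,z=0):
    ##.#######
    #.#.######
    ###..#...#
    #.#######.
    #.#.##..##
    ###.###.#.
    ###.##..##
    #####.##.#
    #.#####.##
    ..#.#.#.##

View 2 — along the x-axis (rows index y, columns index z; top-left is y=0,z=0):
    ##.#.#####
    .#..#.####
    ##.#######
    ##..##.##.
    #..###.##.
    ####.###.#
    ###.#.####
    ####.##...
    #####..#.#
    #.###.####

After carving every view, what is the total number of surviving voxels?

before carving: 1000 voxels (10×10×10)
after view 1 [y-axis, 71 of 100 cells solid] → remaining = 710
after view 2 [x-axis, 72 of 100 cells solid] → remaining = 502

502 voxels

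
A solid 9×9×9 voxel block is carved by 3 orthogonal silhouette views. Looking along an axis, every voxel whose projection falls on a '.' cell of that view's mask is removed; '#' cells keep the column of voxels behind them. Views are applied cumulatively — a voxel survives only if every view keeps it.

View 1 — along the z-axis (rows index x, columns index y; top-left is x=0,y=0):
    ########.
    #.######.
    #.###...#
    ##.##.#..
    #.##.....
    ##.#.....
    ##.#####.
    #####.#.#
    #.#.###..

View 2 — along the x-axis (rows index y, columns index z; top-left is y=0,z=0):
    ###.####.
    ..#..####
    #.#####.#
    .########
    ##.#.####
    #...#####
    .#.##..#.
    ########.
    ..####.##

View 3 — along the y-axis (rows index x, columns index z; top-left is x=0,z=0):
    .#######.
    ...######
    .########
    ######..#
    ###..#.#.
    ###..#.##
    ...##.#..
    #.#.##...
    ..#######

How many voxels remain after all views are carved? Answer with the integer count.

start: 9×9×9 = 729 voxels
step 1: project along z, AND mask (50/81) → |grid| = 450
step 2: project along x, AND mask (58/81) → |grid| = 327
step 3: project along y, AND mask (53/81) → |grid| = 213

voxel count = 213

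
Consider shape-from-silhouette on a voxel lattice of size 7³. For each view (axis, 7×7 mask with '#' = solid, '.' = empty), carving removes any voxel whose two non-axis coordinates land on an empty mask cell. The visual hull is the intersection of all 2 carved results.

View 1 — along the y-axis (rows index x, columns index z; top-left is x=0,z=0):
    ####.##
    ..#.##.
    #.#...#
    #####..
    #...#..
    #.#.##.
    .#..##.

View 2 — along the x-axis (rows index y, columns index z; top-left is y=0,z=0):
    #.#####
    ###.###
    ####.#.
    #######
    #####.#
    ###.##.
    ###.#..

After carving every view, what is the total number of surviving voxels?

|visual hull| = 154

start: 7×7×7 = 343 voxels
after view 1 [y-axis, 26 of 49 cells solid] → remaining = 182
after view 2 [x-axis, 39 of 49 cells solid] → remaining = 154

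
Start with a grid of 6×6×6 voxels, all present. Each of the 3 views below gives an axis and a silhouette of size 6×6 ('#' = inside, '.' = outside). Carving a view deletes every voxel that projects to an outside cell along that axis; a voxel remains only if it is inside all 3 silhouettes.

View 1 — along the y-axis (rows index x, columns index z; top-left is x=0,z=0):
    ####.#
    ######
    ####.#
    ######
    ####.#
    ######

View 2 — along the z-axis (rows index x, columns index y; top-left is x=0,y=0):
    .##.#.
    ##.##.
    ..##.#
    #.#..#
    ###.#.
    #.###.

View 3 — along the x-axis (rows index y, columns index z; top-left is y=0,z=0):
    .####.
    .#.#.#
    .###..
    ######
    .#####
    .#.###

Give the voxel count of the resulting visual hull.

remaining voxels: 81

before carving: 216 voxels (6×6×6)
[1] y-view keeps 33 columns → grid now 198
[2] z-view keeps 21 columns → grid now 116
[3] x-view keeps 25 columns → grid now 81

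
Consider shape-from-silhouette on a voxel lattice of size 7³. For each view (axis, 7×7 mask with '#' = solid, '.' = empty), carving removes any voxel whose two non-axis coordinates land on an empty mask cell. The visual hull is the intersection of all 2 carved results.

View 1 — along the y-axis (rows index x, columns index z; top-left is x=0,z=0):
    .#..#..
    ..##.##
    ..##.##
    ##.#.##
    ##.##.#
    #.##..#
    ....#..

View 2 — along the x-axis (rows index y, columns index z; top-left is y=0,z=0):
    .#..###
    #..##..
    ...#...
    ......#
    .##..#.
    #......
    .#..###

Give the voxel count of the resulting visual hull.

61 voxels

full grid |V| = 343
after view 1 [y-axis, 25 of 49 cells solid] → remaining = 175
after view 2 [x-axis, 17 of 49 cells solid] → remaining = 61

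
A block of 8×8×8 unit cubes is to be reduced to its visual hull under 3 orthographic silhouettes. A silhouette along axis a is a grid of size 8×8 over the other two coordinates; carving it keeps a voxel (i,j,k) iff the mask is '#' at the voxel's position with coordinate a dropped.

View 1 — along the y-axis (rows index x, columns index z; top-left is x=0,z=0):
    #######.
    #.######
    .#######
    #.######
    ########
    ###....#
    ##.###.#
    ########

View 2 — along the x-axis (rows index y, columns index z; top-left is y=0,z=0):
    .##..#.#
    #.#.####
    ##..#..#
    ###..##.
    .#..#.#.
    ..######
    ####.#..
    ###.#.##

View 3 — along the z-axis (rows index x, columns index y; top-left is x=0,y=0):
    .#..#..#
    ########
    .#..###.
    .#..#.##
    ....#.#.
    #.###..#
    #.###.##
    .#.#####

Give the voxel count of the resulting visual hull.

154 voxels

before carving: 512 voxels (8×8×8)
step 1: project along y, AND mask (54/64) → |grid| = 432
step 2: project along x, AND mask (39/64) → |grid| = 262
step 3: project along z, AND mask (38/64) → |grid| = 154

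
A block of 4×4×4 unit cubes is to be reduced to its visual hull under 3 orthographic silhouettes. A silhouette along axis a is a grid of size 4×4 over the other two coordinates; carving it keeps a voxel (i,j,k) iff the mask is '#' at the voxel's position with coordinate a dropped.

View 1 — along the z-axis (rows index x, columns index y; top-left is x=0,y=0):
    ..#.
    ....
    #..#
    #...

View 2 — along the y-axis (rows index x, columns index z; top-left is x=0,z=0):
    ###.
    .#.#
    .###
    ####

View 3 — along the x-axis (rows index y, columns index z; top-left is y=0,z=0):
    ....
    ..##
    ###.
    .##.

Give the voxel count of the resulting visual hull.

voxel count = 5

full grid |V| = 64
[1] z-view keeps 4 columns → grid now 16
[2] y-view keeps 12 columns → grid now 13
[3] x-view keeps 7 columns → grid now 5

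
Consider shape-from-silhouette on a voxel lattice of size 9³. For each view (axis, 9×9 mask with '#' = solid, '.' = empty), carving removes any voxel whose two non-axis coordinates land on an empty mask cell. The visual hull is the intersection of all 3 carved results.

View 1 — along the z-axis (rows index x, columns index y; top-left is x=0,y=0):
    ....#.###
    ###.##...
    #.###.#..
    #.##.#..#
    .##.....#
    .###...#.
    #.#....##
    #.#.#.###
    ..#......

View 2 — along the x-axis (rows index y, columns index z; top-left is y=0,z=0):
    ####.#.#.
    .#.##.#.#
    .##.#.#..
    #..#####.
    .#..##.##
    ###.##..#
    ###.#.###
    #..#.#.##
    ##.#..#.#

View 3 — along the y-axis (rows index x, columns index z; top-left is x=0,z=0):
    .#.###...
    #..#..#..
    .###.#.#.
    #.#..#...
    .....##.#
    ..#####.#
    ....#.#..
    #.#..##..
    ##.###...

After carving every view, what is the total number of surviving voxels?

|visual hull| = 78

full grid |V| = 729
V1 z: intersect with XY mask (37 set) -- 333 left
V2 x: intersect with YZ mask (49 set) -- 193 left
V3 y: intersect with XZ mask (35 set) -- 78 left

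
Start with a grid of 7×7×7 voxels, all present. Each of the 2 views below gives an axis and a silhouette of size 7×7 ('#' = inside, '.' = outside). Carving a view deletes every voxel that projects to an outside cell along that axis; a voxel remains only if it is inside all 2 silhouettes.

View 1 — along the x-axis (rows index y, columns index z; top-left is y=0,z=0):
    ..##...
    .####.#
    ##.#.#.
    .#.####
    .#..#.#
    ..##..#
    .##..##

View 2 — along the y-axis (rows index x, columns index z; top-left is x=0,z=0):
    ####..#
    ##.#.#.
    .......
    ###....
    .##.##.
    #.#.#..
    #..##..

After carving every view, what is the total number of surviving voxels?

before carving: 343 voxels (7×7×7)
[1] x-view keeps 26 columns → grid now 182
[2] y-view keeps 22 columns → grid now 76

voxel count = 76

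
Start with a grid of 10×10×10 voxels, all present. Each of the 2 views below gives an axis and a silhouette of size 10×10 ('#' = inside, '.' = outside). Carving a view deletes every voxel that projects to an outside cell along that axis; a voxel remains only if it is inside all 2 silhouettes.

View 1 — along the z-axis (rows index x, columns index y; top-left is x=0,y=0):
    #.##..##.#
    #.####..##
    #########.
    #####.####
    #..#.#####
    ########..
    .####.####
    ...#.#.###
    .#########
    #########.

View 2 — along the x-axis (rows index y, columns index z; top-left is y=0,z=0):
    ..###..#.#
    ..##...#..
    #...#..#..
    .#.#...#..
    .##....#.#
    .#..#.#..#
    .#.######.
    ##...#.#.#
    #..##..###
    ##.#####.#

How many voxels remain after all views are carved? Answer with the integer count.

|visual hull| = 368

initial block: 10^3 = 1000
V1 z: intersect with XY mask (77 set) -- 770 left
V2 x: intersect with YZ mask (48 set) -- 368 left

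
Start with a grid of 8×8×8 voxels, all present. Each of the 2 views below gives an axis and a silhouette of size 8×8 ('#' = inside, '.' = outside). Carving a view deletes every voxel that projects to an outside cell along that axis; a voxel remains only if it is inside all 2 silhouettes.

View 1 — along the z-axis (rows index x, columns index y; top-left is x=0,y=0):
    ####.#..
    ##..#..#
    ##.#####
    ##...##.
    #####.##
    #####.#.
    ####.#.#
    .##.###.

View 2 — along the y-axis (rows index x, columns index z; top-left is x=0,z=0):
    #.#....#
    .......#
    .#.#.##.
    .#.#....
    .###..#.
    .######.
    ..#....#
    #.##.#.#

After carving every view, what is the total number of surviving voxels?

full grid |V| = 512
carve view 1 (along z, XY-mask fill 44/64): 352 voxels remain
carve view 2 (along y, XZ-mask fill 27/64): 156 voxels remain

156 voxels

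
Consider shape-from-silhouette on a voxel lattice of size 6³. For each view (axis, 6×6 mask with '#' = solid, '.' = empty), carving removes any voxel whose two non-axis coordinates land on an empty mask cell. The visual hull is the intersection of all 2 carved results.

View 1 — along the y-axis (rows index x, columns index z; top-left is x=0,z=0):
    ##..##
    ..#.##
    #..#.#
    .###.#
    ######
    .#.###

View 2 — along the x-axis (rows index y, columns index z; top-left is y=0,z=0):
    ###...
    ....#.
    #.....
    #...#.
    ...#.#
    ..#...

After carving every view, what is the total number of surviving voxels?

initial block: 6^3 = 216
after view 1 [y-axis, 24 of 36 cells solid] → remaining = 144
after view 2 [x-axis, 10 of 36 cells solid] → remaining = 37

remaining voxels: 37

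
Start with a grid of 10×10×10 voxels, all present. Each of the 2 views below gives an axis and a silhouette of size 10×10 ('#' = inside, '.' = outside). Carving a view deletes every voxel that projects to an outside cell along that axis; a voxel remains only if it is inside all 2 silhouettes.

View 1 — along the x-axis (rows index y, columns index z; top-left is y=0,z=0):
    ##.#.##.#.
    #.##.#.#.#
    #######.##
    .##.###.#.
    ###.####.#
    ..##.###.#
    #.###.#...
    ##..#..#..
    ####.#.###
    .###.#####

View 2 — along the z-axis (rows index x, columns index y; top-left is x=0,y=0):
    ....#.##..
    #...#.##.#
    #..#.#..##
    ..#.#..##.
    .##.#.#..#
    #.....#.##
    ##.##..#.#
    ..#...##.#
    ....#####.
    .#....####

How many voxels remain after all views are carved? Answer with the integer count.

before carving: 1000 voxels (10×10×10)
step 1: project along x, AND mask (66/100) → |grid| = 660
step 2: project along z, AND mask (46/100) → |grid| = 300

300 voxels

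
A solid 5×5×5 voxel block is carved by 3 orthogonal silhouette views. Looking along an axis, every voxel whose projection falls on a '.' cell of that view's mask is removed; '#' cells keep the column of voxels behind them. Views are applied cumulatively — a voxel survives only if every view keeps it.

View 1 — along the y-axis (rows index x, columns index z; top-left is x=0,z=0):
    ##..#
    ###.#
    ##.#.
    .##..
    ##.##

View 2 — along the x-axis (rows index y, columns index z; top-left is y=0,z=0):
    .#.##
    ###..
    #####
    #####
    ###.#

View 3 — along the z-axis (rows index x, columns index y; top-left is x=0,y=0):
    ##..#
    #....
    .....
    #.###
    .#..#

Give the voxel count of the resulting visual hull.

voxel count = 21

initial block: 5^3 = 125
V1 y: intersect with XZ mask (16 set) -- 80 left
V2 x: intersect with YZ mask (20 set) -- 67 left
V3 z: intersect with XY mask (10 set) -- 21 left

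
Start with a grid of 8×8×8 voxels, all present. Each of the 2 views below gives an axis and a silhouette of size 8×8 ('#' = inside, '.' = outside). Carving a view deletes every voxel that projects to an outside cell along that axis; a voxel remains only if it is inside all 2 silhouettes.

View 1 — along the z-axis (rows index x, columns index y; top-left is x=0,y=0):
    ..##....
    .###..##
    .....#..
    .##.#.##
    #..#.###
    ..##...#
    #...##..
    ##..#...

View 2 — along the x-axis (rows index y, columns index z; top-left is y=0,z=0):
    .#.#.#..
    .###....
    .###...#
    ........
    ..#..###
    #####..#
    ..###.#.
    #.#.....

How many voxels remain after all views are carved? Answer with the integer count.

voxel count = 84

full grid |V| = 512
carve view 1 (along z, XY-mask fill 27/64): 216 voxels remain
carve view 2 (along x, YZ-mask fill 26/64): 84 voxels remain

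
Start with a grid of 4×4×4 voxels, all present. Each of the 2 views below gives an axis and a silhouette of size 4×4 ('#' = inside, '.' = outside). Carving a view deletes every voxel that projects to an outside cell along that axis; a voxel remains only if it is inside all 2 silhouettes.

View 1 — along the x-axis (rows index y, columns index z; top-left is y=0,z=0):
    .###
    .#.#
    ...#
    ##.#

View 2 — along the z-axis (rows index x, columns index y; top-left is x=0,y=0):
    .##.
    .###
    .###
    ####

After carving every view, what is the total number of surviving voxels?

full grid |V| = 64
step 1: project along x, AND mask (9/16) → |grid| = 36
step 2: project along z, AND mask (12/16) → |grid| = 24

voxel count = 24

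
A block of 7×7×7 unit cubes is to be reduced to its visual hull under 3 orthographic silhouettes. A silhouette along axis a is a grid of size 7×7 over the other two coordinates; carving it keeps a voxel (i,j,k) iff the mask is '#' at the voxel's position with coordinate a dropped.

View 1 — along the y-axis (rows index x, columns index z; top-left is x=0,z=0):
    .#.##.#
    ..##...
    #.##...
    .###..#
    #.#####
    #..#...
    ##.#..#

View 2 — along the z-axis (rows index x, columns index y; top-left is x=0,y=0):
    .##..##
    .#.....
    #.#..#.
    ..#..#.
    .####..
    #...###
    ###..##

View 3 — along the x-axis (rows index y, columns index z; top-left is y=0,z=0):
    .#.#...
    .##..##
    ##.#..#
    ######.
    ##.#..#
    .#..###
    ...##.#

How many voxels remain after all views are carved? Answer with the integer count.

voxel count = 50

start: 7×7×7 = 343 voxels
carve view 1 (along y, XZ-mask fill 25/49): 175 voxels remain
carve view 2 (along z, XY-mask fill 23/49): 87 voxels remain
carve view 3 (along x, YZ-mask fill 27/49): 50 voxels remain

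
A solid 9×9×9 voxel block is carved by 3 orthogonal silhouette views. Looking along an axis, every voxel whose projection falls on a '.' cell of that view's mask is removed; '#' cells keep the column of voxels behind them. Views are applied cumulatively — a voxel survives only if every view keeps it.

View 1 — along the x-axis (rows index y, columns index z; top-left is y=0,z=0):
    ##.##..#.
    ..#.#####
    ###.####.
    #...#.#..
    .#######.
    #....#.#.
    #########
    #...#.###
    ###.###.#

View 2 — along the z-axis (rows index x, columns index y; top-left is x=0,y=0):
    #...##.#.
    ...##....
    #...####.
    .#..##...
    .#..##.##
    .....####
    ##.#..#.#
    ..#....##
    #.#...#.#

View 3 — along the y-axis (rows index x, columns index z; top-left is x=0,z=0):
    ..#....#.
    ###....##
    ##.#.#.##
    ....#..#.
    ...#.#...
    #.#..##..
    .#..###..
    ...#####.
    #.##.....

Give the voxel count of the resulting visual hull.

|visual hull| = 85

start: 9×9×9 = 729 voxels
[1] x-view keeps 52 columns → grid now 468
[2] z-view keeps 35 columns → grid now 204
[3] y-view keeps 33 columns → grid now 85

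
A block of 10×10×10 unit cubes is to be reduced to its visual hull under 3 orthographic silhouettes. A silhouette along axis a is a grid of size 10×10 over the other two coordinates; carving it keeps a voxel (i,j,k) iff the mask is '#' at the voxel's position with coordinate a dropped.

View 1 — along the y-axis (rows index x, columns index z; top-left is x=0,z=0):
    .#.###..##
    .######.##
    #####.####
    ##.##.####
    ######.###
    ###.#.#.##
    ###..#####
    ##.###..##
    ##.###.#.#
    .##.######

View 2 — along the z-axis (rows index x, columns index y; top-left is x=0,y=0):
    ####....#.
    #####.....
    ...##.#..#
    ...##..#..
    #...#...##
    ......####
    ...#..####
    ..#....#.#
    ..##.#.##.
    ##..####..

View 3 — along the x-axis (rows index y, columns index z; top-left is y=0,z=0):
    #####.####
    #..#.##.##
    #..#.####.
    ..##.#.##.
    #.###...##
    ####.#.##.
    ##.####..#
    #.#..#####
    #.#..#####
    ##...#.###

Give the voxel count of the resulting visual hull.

remaining voxels: 215

initial block: 10^3 = 1000
[1] y-view keeps 77 columns → grid now 770
[2] z-view keeps 44 columns → grid now 338
[3] x-view keeps 66 columns → grid now 215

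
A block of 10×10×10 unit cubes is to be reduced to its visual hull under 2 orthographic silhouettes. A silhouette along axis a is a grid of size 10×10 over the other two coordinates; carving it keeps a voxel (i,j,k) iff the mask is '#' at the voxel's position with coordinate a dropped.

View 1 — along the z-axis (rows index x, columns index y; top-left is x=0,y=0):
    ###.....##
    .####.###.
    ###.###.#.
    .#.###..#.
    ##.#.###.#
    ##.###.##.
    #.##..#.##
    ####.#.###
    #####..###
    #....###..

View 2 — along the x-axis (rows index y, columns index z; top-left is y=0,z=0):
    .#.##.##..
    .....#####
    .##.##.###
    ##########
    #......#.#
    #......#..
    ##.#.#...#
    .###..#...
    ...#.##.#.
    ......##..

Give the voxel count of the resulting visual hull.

before carving: 1000 voxels (10×10×10)
after view 1 [z-axis, 64 of 100 cells solid] → remaining = 640
after view 2 [x-axis, 47 of 100 cells solid] → remaining = 310

310 voxels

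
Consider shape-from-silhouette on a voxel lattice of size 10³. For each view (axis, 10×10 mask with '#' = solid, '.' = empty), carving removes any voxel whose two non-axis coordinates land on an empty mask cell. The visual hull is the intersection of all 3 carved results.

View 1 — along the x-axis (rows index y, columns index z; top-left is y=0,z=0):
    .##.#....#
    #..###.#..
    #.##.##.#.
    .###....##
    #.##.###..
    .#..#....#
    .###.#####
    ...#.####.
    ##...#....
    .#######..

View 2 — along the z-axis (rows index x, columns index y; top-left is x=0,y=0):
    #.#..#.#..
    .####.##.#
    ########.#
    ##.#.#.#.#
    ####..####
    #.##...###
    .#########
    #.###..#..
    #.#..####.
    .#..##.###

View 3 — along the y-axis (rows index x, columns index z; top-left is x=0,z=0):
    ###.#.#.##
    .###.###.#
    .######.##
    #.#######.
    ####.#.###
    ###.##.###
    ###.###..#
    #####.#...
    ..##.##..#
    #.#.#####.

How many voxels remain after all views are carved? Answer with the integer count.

remaining voxels: 253

full grid |V| = 1000
step 1: project along x, AND mask (52/100) → |grid| = 520
step 2: project along z, AND mask (66/100) → |grid| = 343
step 3: project along y, AND mask (71/100) → |grid| = 253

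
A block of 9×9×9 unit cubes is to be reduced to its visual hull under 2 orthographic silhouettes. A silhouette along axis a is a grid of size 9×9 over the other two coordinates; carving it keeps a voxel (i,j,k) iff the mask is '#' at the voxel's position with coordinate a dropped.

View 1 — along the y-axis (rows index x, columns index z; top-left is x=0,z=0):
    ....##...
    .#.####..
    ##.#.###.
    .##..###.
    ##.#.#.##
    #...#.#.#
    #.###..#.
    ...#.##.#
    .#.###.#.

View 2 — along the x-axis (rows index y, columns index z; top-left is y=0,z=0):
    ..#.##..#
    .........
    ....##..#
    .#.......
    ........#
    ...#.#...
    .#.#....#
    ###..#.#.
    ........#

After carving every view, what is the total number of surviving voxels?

start: 9×9×9 = 729 voxels
step 1: project along y, AND mask (42/81) → |grid| = 378
step 2: project along x, AND mask (20/81) → |grid| = 93

remaining voxels: 93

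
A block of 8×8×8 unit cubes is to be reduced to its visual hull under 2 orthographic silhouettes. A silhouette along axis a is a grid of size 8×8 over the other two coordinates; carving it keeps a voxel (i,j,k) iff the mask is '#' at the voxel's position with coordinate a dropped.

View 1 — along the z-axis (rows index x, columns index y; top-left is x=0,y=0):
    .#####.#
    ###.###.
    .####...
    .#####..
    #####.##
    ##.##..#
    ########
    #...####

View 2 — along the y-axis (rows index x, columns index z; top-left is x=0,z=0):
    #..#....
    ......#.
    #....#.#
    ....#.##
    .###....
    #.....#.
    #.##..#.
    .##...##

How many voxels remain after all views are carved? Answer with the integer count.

remaining voxels: 128

full grid |V| = 512
  1. axis=2 (XY plane), |mask|=46  ⇒  voxels=368
  2. axis=1 (XZ plane), |mask|=22  ⇒  voxels=128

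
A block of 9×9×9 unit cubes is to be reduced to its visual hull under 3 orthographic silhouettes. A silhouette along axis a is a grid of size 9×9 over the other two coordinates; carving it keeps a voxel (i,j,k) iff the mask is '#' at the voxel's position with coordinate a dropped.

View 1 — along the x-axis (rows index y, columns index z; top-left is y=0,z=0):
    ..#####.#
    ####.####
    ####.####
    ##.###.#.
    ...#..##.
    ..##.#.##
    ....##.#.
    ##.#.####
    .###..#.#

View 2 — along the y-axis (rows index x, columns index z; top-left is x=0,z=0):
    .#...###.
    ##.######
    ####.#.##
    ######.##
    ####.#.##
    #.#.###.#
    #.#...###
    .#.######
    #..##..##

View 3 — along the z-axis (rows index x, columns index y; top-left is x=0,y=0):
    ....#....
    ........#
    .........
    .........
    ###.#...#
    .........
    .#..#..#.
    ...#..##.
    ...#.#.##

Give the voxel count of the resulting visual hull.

voxel count = 68

initial block: 9^3 = 729
carve view 1 (along x, YZ-mask fill 51/81): 459 voxels remain
carve view 2 (along y, XZ-mask fill 57/81): 329 voxels remain
carve view 3 (along z, XY-mask fill 17/81): 68 voxels remain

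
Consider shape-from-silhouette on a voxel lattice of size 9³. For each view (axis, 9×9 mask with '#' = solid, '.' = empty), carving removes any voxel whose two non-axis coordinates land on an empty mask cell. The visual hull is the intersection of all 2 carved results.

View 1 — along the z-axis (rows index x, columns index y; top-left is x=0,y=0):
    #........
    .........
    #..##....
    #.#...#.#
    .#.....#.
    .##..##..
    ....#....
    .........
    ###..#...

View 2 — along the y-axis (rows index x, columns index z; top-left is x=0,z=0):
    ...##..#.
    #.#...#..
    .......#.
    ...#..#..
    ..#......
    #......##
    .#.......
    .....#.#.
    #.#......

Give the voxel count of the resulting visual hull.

initial block: 9^3 = 729
step 1: project along z, AND mask (19/81) → |grid| = 171
step 2: project along y, AND mask (18/81) → |grid| = 37

|visual hull| = 37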